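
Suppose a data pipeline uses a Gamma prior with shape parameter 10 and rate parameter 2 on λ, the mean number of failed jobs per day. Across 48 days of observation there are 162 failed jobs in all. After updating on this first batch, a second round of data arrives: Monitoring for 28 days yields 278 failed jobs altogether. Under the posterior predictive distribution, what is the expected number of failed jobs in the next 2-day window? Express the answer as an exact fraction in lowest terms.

150/13

Total count 162 over total exposure 48 days.
After the first batch: Gamma(10 + 162, 2 + 48) = Gamma(172, 50).
Total count 278 over total exposure 28 days.
After the second batch: Gamma(172 + 278, 50 + 28) = Gamma(450, 78).
Predictive mean over a 2-day window = T·E[λ|data] = 2·450/78 = 150/13.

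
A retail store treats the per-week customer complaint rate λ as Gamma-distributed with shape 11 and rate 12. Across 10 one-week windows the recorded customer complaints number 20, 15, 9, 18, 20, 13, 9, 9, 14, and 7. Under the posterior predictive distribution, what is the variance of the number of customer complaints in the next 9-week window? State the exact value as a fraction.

40455/484

Total count: 20 + 15 + 9 + 18 + 20 + 13 + 9 + 9 + 14 + 7 = 134.
Total exposure: 10 weeks.
The Gamma prior is conjugate for the Poisson rate, so λ | data ~ Gamma(11+134, 12+10) = Gamma(145, 22).
The posterior predictive for a window of length T is Negative Binomial with variance T·α'·(β'+T)/β'² = 9·145·31/484 = 40455/484.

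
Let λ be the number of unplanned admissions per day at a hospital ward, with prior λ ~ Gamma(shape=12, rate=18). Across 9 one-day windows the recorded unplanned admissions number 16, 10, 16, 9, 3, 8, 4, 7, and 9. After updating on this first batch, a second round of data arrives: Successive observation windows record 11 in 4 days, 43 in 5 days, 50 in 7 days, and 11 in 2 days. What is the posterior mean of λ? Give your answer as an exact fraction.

209/45

Total count: 16 + 10 + 16 + 9 + 3 + 8 + 4 + 7 + 9 = 82.
Total exposure: 9 days.
After the first batch: Gamma(12 + 82, 18 + 9) = Gamma(94, 27).
Total count: 11 + 43 + 50 + 11 = 115.
Total exposure: 4 + 5 + 7 + 2 = 18 days.
After the second batch: Gamma(94 + 115, 27 + 18) = Gamma(209, 45).
Posterior mean = α'/β' = 209/45.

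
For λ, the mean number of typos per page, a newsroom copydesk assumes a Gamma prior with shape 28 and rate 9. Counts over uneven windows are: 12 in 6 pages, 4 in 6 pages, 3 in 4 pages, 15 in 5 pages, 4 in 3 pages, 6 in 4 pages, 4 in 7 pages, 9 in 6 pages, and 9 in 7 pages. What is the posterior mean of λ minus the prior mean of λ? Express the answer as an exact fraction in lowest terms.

Total count: 12 + 4 + 3 + 15 + 4 + 6 + 4 + 9 + 9 = 66.
Total exposure: 6 + 6 + 4 + 5 + 3 + 4 + 7 + 6 + 7 = 48 pages.
By Gamma–Poisson conjugacy, the posterior is Gamma(α + Σx, β + Σt) = Gamma(28 + 66, 9 + 48) = Gamma(94, 57).
Posterior mean = 94/57 = 94/57; prior mean = 28/9 = 28/9. Difference = 94/57 − 28/9 = -250/171.

-250/171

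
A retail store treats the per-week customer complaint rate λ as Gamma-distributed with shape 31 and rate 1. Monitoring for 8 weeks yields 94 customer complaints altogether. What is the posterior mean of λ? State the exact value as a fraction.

125/9

Total count 94 over total exposure 8 weeks.
By Gamma–Poisson conjugacy, the posterior is Gamma(α + Σx, β + Σt) = Gamma(31 + 94, 1 + 8) = Gamma(125, 9).
Posterior mean = α'/β' = 125/9.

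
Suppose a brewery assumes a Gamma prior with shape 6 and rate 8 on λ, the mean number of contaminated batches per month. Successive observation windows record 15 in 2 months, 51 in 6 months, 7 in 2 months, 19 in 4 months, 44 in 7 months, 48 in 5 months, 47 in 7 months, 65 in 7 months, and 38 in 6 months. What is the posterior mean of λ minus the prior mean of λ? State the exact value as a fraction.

Total count: 15 + 51 + 7 + 19 + 44 + 48 + 47 + 65 + 38 = 334.
Total exposure: 2 + 6 + 2 + 4 + 7 + 5 + 7 + 7 + 6 = 46 months.
By Gamma–Poisson conjugacy, the posterior is Gamma(α + Σx, β + Σt) = Gamma(6 + 334, 8 + 46) = Gamma(340, 54).
Posterior mean = 340/54 = 170/27; prior mean = 6/8 = 3/4. Difference = 170/27 − 3/4 = 599/108.

599/108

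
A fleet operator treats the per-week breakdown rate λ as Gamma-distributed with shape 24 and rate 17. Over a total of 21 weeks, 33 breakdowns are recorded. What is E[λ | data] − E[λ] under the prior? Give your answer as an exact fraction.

3/34

Total count 33 over total exposure 21 weeks.
Conjugate update: add total count to the shape and total exposure to the rate, giving Gamma(57, 38).
Posterior mean = 57/38 = 3/2; prior mean = 24/17 = 24/17. Difference = 3/2 − 24/17 = 3/34.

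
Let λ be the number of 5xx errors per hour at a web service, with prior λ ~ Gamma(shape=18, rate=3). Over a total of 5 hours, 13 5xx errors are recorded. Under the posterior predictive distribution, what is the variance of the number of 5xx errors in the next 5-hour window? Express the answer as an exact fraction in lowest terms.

Total count 13 over total exposure 5 hours.
Posterior: α' = 18 + 13 = 31, β' = 3 + 5 = 8.
The posterior predictive for a window of length T is Negative Binomial with variance T·α'·(β'+T)/β'² = 5·31·13/64 = 2015/64.

2015/64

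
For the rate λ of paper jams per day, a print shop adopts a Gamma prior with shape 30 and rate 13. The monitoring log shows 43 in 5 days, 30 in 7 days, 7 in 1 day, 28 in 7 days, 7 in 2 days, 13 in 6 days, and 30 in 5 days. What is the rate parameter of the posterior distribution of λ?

Total count: 43 + 30 + 7 + 28 + 7 + 13 + 30 = 158.
Total exposure: 5 + 7 + 1 + 7 + 2 + 6 + 5 = 33 days.
Posterior: α' = 30 + 158 = 188, β' = 13 + 33 = 46.

46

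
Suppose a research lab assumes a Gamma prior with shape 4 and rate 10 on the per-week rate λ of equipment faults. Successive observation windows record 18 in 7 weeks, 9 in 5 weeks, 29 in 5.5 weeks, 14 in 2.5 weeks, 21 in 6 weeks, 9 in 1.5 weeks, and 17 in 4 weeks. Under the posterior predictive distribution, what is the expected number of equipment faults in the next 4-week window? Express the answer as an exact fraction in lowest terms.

Total count: 18 + 9 + 29 + 14 + 21 + 9 + 17 = 117.
Total exposure: 7 + 5 + 5.5 + 2.5 + 6 + 1.5 + 4 = 31.5 weeks.
By Gamma–Poisson conjugacy, the posterior is Gamma(α + Σx, β + Σt) = Gamma(4 + 117, 10 + 31.5) = Gamma(121, 83/2).
Predictive mean over a 4-week window = T·E[λ|data] = 4·121/(83/2) = 968/83.

968/83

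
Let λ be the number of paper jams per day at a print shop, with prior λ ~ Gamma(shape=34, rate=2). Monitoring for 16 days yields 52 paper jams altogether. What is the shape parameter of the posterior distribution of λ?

Total count 52 over total exposure 16 days.
Gamma(α, β) with Poisson data over total exposure Σt gives posterior Gamma(α+Σx, β+Σt) = Gamma(86, 18).

86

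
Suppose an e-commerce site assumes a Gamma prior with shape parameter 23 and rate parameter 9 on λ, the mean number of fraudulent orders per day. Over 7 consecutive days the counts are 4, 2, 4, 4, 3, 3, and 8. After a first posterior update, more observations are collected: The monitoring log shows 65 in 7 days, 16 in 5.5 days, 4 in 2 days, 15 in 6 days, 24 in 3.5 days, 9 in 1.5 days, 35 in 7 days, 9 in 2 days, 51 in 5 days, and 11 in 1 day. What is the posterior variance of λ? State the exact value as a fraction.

Total count: 4 + 2 + 4 + 4 + 3 + 3 + 8 = 28.
Total exposure: 7 days.
After the first batch: Gamma(23 + 28, 9 + 7) = Gamma(51, 16).
Total count: 65 + 16 + 4 + 15 + 24 + 9 + 35 + 9 + 51 + 11 = 239.
Total exposure: 7 + 5.5 + 2 + 6 + 3.5 + 1.5 + 7 + 2 + 5 + 1 = 40.5 days.
After the second batch: Gamma(51 + 239, 16 + 40.5) = Gamma(290, 113/2).
Posterior variance = α'/β'² = 290/(12769/4) = 1160/12769.

1160/12769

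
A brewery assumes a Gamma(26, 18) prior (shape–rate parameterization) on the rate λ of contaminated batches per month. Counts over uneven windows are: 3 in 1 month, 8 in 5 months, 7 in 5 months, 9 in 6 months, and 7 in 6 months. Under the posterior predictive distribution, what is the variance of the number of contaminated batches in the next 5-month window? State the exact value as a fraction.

Total count: 3 + 8 + 7 + 9 + 7 = 34.
Total exposure: 1 + 5 + 5 + 6 + 6 = 23 months.
Posterior: α' = 26 + 34 = 60, β' = 18 + 23 = 41.
The posterior predictive for a window of length T is Negative Binomial with variance T·α'·(β'+T)/β'² = 5·60·46/1681 = 13800/1681.

13800/1681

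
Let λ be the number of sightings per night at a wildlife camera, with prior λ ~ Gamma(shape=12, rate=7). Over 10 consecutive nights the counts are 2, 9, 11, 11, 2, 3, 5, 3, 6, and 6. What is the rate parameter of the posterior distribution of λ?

Total count: 2 + 9 + 11 + 11 + 2 + 3 + 5 + 3 + 6 + 6 = 58.
Total exposure: 10 nights.
Conjugate update: add total count to the shape and total exposure to the rate, giving Gamma(70, 17).

17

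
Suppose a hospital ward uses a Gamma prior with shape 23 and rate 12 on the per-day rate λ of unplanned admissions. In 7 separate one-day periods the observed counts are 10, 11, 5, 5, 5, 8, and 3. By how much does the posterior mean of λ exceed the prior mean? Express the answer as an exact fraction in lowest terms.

403/228

Total count: 10 + 11 + 5 + 5 + 5 + 8 + 3 = 47.
Total exposure: 7 days.
Posterior: α' = 23 + 47 = 70, β' = 12 + 7 = 19.
Posterior mean = 70/19 = 70/19; prior mean = 23/12 = 23/12. Difference = 70/19 − 23/12 = 403/228.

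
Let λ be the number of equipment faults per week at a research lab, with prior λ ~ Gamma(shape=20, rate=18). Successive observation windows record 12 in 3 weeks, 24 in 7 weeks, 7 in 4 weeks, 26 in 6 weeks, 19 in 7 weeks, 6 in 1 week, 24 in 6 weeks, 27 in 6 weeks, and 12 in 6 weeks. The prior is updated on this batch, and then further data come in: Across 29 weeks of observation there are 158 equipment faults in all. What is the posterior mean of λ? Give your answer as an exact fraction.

Total count: 12 + 24 + 7 + 26 + 19 + 6 + 24 + 27 + 12 = 157.
Total exposure: 3 + 7 + 4 + 6 + 7 + 1 + 6 + 6 + 6 = 46 weeks.
After the first batch: Gamma(20 + 157, 18 + 46) = Gamma(177, 64).
Total count 158 over total exposure 29 weeks.
After the second batch: Gamma(177 + 158, 64 + 29) = Gamma(335, 93).
Posterior mean = α'/β' = 335/93.

335/93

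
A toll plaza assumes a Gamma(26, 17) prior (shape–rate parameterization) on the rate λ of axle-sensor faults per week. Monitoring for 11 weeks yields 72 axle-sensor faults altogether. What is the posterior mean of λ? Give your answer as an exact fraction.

Total count 72 over total exposure 11 weeks.
Gamma(α, β) with Poisson data over total exposure Σt gives posterior Gamma(α+Σx, β+Σt) = Gamma(98, 28).
Posterior mean = α'/β' = 98/28 = 7/2.

7/2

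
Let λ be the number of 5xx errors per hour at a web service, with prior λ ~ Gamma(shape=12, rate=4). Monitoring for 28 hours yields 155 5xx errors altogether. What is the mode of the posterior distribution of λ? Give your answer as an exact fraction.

Total count 155 over total exposure 28 hours.
By Gamma–Poisson conjugacy, the posterior is Gamma(α + Σx, β + Σt) = Gamma(12 + 155, 4 + 28) = Gamma(167, 32).
Posterior mode = (α'−1)/β' = 166/32 = 83/16.

83/16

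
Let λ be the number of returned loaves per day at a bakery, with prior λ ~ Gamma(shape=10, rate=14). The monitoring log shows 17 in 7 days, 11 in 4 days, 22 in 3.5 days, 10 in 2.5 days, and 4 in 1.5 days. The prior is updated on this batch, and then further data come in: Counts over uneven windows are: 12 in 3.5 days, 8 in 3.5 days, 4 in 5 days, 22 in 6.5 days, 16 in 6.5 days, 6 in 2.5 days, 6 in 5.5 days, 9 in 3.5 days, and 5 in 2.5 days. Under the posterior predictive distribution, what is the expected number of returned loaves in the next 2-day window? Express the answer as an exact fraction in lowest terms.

Total count: 17 + 11 + 22 + 10 + 4 = 64.
Total exposure: 7 + 4 + 3.5 + 2.5 + 1.5 = 18.5 days.
After the first batch: Gamma(10 + 64, 14 + 18.5) = Gamma(74, 65/2).
Total count: 12 + 8 + 4 + 22 + 16 + 6 + 6 + 9 + 5 = 88.
Total exposure: 3.5 + 3.5 + 5 + 6.5 + 6.5 + 2.5 + 5.5 + 3.5 + 2.5 = 39 days.
After the second batch: Gamma(74 + 88, 65/2 + 39) = Gamma(162, 143/2).
Predictive mean over a 2-day window = T·E[λ|data] = 2·162/(143/2) = 648/143.

648/143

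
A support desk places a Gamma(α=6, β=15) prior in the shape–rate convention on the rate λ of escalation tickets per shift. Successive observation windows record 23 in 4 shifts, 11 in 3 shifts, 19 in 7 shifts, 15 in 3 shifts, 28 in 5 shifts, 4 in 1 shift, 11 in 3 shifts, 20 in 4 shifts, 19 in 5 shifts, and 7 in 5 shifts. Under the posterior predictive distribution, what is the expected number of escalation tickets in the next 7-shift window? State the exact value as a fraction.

1141/55

Total count: 23 + 11 + 19 + 15 + 28 + 4 + 11 + 20 + 19 + 7 = 157.
Total exposure: 4 + 3 + 7 + 3 + 5 + 1 + 3 + 4 + 5 + 5 = 40 shifts.
The Gamma prior is conjugate for the Poisson rate, so λ | data ~ Gamma(6+157, 15+40) = Gamma(163, 55).
Predictive mean over a 7-shift window = T·E[λ|data] = 7·163/55 = 1141/55.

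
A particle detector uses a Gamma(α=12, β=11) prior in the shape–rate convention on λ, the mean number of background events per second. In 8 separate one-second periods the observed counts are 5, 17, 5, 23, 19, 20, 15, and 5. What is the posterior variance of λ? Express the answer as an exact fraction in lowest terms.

121/361

Total count: 5 + 17 + 5 + 23 + 19 + 20 + 15 + 5 = 109.
Total exposure: 8 seconds.
By Gamma–Poisson conjugacy, the posterior is Gamma(α + Σx, β + Σt) = Gamma(12 + 109, 11 + 8) = Gamma(121, 19).
Posterior variance = α'/β'² = 121/361.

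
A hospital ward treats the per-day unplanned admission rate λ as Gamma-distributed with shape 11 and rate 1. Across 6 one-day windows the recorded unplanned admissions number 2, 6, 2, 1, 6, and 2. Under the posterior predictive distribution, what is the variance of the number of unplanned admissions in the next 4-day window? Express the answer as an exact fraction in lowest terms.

1320/49

Total count: 2 + 6 + 2 + 1 + 6 + 2 = 19.
Total exposure: 6 days.
Posterior: α' = 11 + 19 = 30, β' = 1 + 6 = 7.
The posterior predictive for a window of length T is Negative Binomial with variance T·α'·(β'+T)/β'² = 4·30·11/49 = 1320/49.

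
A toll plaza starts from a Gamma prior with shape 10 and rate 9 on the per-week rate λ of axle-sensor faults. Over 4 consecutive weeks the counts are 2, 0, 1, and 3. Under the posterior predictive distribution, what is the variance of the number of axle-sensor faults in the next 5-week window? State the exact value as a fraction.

1440/169

Total count: 2 + 0 + 1 + 3 = 6.
Total exposure: 4 weeks.
By Gamma–Poisson conjugacy, the posterior is Gamma(α + Σx, β + Σt) = Gamma(10 + 6, 9 + 4) = Gamma(16, 13).
The posterior predictive for a window of length T is Negative Binomial with variance T·α'·(β'+T)/β'² = 5·16·18/169 = 1440/169.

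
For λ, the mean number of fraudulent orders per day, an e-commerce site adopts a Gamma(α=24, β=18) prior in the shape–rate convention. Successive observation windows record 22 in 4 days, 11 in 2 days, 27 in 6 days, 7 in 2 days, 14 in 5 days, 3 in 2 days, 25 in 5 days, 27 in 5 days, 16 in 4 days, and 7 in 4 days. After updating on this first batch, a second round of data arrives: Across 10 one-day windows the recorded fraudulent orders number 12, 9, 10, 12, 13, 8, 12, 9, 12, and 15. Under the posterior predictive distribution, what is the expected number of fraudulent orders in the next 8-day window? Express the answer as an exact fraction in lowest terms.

2360/67

Total count: 22 + 11 + 27 + 7 + 14 + 3 + 25 + 27 + 16 + 7 = 159.
Total exposure: 4 + 2 + 6 + 2 + 5 + 2 + 5 + 5 + 4 + 4 = 39 days.
After the first batch: Gamma(24 + 159, 18 + 39) = Gamma(183, 57).
Total count: 12 + 9 + 10 + 12 + 13 + 8 + 12 + 9 + 12 + 15 = 112.
Total exposure: 10 days.
After the second batch: Gamma(183 + 112, 57 + 10) = Gamma(295, 67).
Predictive mean over an 8-day window = T·E[λ|data] = 8·295/67 = 2360/67.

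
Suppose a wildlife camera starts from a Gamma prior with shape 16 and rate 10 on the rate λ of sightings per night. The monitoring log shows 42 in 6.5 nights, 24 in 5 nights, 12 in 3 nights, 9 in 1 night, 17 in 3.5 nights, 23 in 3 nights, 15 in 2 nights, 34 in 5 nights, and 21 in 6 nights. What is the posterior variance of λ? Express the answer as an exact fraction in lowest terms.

71/675

Total count: 42 + 24 + 12 + 9 + 17 + 23 + 15 + 34 + 21 = 197.
Total exposure: 6.5 + 5 + 3 + 1 + 3.5 + 3 + 2 + 5 + 6 = 35 nights.
The Gamma prior is conjugate for the Poisson rate, so λ | data ~ Gamma(16+197, 10+35) = Gamma(213, 45).
Posterior variance = α'/β'² = 213/2025 = 71/675.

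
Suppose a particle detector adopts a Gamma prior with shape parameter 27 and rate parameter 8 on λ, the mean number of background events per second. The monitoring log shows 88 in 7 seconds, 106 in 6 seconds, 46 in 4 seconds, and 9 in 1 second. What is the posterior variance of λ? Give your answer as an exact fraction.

69/169

Total count: 88 + 106 + 46 + 9 = 249.
Total exposure: 7 + 6 + 4 + 1 = 18 seconds.
Conjugate update: add total count to the shape and total exposure to the rate, giving Gamma(276, 26).
Posterior variance = α'/β'² = 276/676 = 69/169.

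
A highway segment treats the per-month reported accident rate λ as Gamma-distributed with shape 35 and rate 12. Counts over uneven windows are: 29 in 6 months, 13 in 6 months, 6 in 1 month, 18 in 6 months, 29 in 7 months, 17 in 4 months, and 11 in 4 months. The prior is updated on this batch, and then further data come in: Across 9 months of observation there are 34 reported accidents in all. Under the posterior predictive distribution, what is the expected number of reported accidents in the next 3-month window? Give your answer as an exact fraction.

Total count: 29 + 13 + 6 + 18 + 29 + 17 + 11 = 123.
Total exposure: 6 + 6 + 1 + 6 + 7 + 4 + 4 = 34 months.
After the first batch: Gamma(35 + 123, 12 + 34) = Gamma(158, 46).
Total count 34 over total exposure 9 months.
After the second batch: Gamma(158 + 34, 46 + 9) = Gamma(192, 55).
Predictive mean over a 3-month window = T·E[λ|data] = 3·192/55 = 576/55.

576/55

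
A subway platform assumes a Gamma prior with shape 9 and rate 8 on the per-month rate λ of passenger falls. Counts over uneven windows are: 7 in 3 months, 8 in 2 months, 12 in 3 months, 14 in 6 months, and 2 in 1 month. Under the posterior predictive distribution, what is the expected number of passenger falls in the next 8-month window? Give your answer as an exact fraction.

Total count: 7 + 8 + 12 + 14 + 2 = 43.
Total exposure: 3 + 2 + 3 + 6 + 1 = 15 months.
Posterior: α' = 9 + 43 = 52, β' = 8 + 15 = 23.
Predictive mean over an 8-month window = T·E[λ|data] = 8·52/23 = 416/23.

416/23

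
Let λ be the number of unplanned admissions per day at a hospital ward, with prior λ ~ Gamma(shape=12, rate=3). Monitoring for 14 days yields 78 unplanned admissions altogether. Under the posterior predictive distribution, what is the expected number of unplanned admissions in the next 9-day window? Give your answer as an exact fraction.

Total count 78 over total exposure 14 days.
Conjugate update: add total count to the shape and total exposure to the rate, giving Gamma(90, 17).
Predictive mean over a 9-day window = T·E[λ|data] = 9·90/17 = 810/17.

810/17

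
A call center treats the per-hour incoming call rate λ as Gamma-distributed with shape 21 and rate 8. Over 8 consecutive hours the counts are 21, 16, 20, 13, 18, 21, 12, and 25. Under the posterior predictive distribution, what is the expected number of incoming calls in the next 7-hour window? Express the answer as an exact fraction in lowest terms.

Total count: 21 + 16 + 20 + 13 + 18 + 21 + 12 + 25 = 146.
Total exposure: 8 hours.
By Gamma–Poisson conjugacy, the posterior is Gamma(α + Σx, β + Σt) = Gamma(21 + 146, 8 + 8) = Gamma(167, 16).
Predictive mean over a 7-hour window = T·E[λ|data] = 7·167/16 = 1169/16.

1169/16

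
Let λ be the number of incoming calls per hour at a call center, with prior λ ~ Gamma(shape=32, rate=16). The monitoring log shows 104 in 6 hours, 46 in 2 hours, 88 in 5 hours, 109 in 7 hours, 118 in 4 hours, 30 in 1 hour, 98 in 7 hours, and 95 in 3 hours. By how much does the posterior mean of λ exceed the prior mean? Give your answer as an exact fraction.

206/17

Total count: 104 + 46 + 88 + 109 + 118 + 30 + 98 + 95 = 688.
Total exposure: 6 + 2 + 5 + 7 + 4 + 1 + 7 + 3 = 35 hours.
By Gamma–Poisson conjugacy, the posterior is Gamma(α + Σx, β + Σt) = Gamma(32 + 688, 16 + 35) = Gamma(720, 51).
Posterior mean = 720/51 = 240/17; prior mean = 32/16 = 2. Difference = 240/17 − 2 = 206/17.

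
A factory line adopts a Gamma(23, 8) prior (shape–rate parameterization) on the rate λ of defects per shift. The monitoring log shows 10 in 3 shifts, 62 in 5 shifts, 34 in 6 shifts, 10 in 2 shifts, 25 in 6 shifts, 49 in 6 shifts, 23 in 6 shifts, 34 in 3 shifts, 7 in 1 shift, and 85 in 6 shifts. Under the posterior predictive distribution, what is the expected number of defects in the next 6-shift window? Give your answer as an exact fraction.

543/13

Total count: 10 + 62 + 34 + 10 + 25 + 49 + 23 + 34 + 7 + 85 = 339.
Total exposure: 3 + 5 + 6 + 2 + 6 + 6 + 6 + 3 + 1 + 6 = 44 shifts.
The Gamma prior is conjugate for the Poisson rate, so λ | data ~ Gamma(23+339, 8+44) = Gamma(362, 52).
Predictive mean over a 6-shift window = T·E[λ|data] = 6·362/52 = 543/13.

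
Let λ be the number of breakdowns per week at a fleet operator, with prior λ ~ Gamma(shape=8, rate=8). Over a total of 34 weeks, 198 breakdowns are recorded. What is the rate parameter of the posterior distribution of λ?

42

Total count 198 over total exposure 34 weeks.
Posterior: α' = 8 + 198 = 206, β' = 8 + 34 = 42.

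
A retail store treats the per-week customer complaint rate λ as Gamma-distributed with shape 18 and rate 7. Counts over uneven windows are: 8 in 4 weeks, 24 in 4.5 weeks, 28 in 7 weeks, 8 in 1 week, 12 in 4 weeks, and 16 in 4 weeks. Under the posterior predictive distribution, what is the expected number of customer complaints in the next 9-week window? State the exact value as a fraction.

Total count: 8 + 24 + 28 + 8 + 12 + 16 = 96.
Total exposure: 4 + 4.5 + 7 + 1 + 4 + 4 = 24.5 weeks.
Conjugate update: add total count to the shape and total exposure to the rate, giving Gamma(114, 63/2).
Predictive mean over a 9-week window = T·E[λ|data] = 9·114/(63/2) = 228/7.

228/7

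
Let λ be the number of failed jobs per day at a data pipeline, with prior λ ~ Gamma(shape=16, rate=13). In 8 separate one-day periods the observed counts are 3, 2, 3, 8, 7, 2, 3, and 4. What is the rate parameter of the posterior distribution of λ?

21

Total count: 3 + 2 + 3 + 8 + 7 + 2 + 3 + 4 = 32.
Total exposure: 8 days.
The Gamma prior is conjugate for the Poisson rate, so λ | data ~ Gamma(16+32, 13+8) = Gamma(48, 21).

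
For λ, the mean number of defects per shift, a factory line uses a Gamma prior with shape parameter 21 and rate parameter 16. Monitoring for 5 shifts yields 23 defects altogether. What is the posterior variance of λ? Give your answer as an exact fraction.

44/441

Total count 23 over total exposure 5 shifts.
Gamma(α, β) with Poisson data over total exposure Σt gives posterior Gamma(α+Σx, β+Σt) = Gamma(44, 21).
Posterior variance = α'/β'² = 44/441.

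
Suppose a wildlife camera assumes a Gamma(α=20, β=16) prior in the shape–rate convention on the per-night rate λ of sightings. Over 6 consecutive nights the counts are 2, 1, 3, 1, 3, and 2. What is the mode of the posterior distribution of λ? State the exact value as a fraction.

Total count: 2 + 1 + 3 + 1 + 3 + 2 = 12.
Total exposure: 6 nights.
The Gamma prior is conjugate for the Poisson rate, so λ | data ~ Gamma(20+12, 16+6) = Gamma(32, 22).
Posterior mode = (α'−1)/β' = 31/22.

31/22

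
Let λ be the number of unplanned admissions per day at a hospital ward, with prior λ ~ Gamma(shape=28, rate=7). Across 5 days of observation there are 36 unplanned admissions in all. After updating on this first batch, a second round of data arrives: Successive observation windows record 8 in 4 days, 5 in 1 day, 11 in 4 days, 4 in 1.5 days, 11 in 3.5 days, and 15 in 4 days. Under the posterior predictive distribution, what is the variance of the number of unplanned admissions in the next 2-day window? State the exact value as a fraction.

1888/225

Total count 36 over total exposure 5 days.
After the first batch: Gamma(28 + 36, 7 + 5) = Gamma(64, 12).
Total count: 8 + 5 + 11 + 4 + 11 + 15 = 54.
Total exposure: 4 + 1 + 4 + 1.5 + 3.5 + 4 = 18 days.
After the second batch: Gamma(64 + 54, 12 + 18) = Gamma(118, 30).
The posterior predictive for a window of length T is Negative Binomial with variance T·α'·(β'+T)/β'² = 2·118·32/900 = 1888/225.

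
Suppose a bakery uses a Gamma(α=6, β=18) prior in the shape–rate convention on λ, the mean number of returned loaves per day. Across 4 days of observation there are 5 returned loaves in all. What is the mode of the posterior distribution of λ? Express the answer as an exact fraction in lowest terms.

Total count 5 over total exposure 4 days.
Conjugate update: add total count to the shape and total exposure to the rate, giving Gamma(11, 22).
Posterior mode = (α'−1)/β' = 10/22 = 5/11.

5/11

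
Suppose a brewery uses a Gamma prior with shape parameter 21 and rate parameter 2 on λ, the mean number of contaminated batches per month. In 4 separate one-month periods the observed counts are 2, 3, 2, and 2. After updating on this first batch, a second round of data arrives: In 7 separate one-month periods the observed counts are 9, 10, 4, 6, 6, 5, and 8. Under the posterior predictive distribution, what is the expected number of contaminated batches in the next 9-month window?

Total count: 2 + 3 + 2 + 2 = 9.
Total exposure: 4 months.
After the first batch: Gamma(21 + 9, 2 + 4) = Gamma(30, 6).
Total count: 9 + 10 + 4 + 6 + 6 + 5 + 8 = 48.
Total exposure: 7 months.
After the second batch: Gamma(30 + 48, 6 + 7) = Gamma(78, 13).
Predictive mean over a 9-month window = T·E[λ|data] = 9·78/13 = 54.

54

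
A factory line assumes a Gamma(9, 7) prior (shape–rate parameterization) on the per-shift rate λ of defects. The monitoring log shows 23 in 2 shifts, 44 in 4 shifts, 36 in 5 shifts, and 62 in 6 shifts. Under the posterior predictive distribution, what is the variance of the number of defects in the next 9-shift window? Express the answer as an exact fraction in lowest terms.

2871/32

Total count: 23 + 44 + 36 + 62 = 165.
Total exposure: 2 + 4 + 5 + 6 = 17 shifts.
Conjugate update: add total count to the shape and total exposure to the rate, giving Gamma(174, 24).
The posterior predictive for a window of length T is Negative Binomial with variance T·α'·(β'+T)/β'² = 9·174·33/576 = 2871/32.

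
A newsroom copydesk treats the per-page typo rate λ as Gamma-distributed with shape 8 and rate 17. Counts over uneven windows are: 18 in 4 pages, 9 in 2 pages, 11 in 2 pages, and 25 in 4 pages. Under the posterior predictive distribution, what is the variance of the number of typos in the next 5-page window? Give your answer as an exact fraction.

12070/841

Total count: 18 + 9 + 11 + 25 = 63.
Total exposure: 4 + 2 + 2 + 4 = 12 pages.
By Gamma–Poisson conjugacy, the posterior is Gamma(α + Σx, β + Σt) = Gamma(8 + 63, 17 + 12) = Gamma(71, 29).
The posterior predictive for a window of length T is Negative Binomial with variance T·α'·(β'+T)/β'² = 5·71·34/841 = 12070/841.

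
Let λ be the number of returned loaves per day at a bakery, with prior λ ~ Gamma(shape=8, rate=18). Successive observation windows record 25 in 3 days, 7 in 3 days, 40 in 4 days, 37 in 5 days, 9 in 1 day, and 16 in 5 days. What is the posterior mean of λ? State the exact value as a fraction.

Total count: 25 + 7 + 40 + 37 + 9 + 16 = 134.
Total exposure: 3 + 3 + 4 + 5 + 1 + 5 = 21 days.
Posterior: α' = 8 + 134 = 142, β' = 18 + 21 = 39.
Posterior mean = α'/β' = 142/39.

142/39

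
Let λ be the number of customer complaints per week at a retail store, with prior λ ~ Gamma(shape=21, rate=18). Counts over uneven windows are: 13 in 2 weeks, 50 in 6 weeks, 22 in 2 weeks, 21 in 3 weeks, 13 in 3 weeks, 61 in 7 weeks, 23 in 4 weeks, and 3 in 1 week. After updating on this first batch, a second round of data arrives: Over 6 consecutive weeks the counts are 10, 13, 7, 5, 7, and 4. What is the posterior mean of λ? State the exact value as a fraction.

21/4

Total count: 13 + 50 + 22 + 21 + 13 + 61 + 23 + 3 = 206.
Total exposure: 2 + 6 + 2 + 3 + 3 + 7 + 4 + 1 = 28 weeks.
After the first batch: Gamma(21 + 206, 18 + 28) = Gamma(227, 46).
Total count: 10 + 13 + 7 + 5 + 7 + 4 = 46.
Total exposure: 6 weeks.
After the second batch: Gamma(227 + 46, 46 + 6) = Gamma(273, 52).
Posterior mean = α'/β' = 273/52 = 21/4.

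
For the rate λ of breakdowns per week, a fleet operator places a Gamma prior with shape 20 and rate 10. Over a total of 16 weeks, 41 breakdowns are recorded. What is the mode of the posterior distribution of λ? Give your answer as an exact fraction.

30/13

Total count 41 over total exposure 16 weeks.
Gamma(α, β) with Poisson data over total exposure Σt gives posterior Gamma(α+Σx, β+Σt) = Gamma(61, 26).
Posterior mode = (α'−1)/β' = 60/26 = 30/13.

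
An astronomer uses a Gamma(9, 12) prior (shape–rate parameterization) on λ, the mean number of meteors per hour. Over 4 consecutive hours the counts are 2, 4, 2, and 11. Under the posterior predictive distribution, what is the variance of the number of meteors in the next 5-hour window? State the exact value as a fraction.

735/64

Total count: 2 + 4 + 2 + 11 = 19.
Total exposure: 4 hours.
Gamma(α, β) with Poisson data over total exposure Σt gives posterior Gamma(α+Σx, β+Σt) = Gamma(28, 16).
The posterior predictive for a window of length T is Negative Binomial with variance T·α'·(β'+T)/β'² = 5·28·21/256 = 735/64.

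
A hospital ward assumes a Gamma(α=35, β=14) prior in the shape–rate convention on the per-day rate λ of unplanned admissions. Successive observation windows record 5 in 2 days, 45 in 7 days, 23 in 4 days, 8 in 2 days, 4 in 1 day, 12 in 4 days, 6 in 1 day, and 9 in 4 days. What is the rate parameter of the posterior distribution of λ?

39

Total count: 5 + 45 + 23 + 8 + 4 + 12 + 6 + 9 = 112.
Total exposure: 2 + 7 + 4 + 2 + 1 + 4 + 1 + 4 = 25 days.
Posterior: α' = 35 + 112 = 147, β' = 14 + 25 = 39.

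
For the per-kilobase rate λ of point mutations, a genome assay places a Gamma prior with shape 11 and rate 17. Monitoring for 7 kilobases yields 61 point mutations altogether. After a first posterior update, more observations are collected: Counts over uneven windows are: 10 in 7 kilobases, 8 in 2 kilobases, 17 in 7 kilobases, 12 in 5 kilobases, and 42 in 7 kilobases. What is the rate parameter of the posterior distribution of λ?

52

Total count 61 over total exposure 7 kilobases.
After the first batch: Gamma(11 + 61, 17 + 7) = Gamma(72, 24).
Total count: 10 + 8 + 17 + 12 + 42 = 89.
Total exposure: 7 + 2 + 7 + 5 + 7 = 28 kilobases.
After the second batch: Gamma(72 + 89, 24 + 28) = Gamma(161, 52).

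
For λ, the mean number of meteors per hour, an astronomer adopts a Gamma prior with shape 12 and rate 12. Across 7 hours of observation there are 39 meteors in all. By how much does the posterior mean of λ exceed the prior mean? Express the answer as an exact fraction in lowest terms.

Total count 39 over total exposure 7 hours.
Conjugate update: add total count to the shape and total exposure to the rate, giving Gamma(51, 19).
Posterior mean = 51/19 = 51/19; prior mean = 12/12 = 1. Difference = 51/19 − 1 = 32/19.

32/19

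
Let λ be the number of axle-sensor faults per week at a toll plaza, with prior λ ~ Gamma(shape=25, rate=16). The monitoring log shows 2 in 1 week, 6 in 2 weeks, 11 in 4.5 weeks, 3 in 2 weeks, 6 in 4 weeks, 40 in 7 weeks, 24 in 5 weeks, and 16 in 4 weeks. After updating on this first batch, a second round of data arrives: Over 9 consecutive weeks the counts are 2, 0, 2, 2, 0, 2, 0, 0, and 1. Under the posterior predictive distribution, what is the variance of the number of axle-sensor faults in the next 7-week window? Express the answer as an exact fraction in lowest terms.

244524/11881

Total count: 2 + 6 + 11 + 3 + 6 + 40 + 24 + 16 = 108.
Total exposure: 1 + 2 + 4.5 + 2 + 4 + 7 + 5 + 4 = 29.5 weeks.
After the first batch: Gamma(25 + 108, 16 + 29.5) = Gamma(133, 91/2).
Total count: 2 + 0 + 2 + 2 + 0 + 2 + 0 + 0 + 1 = 9.
Total exposure: 9 weeks.
After the second batch: Gamma(133 + 9, 91/2 + 9) = Gamma(142, 109/2).
The posterior predictive for a window of length T is Negative Binomial with variance T·α'·(β'+T)/β'² = 7·142·(123/2)/(11881/4) = 244524/11881.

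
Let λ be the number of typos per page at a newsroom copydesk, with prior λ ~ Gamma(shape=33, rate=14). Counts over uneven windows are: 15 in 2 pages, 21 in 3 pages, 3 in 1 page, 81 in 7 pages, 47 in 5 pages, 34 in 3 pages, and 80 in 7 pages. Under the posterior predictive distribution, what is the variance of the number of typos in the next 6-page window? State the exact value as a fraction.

2512/49

Total count: 15 + 21 + 3 + 81 + 47 + 34 + 80 = 281.
Total exposure: 2 + 3 + 1 + 7 + 5 + 3 + 7 = 28 pages.
The Gamma prior is conjugate for the Poisson rate, so λ | data ~ Gamma(33+281, 14+28) = Gamma(314, 42).
The posterior predictive for a window of length T is Negative Binomial with variance T·α'·(β'+T)/β'² = 6·314·48/1764 = 2512/49.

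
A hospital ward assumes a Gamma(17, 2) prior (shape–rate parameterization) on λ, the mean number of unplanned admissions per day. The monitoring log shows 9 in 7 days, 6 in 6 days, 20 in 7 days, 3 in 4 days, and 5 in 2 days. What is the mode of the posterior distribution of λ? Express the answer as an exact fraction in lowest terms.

Total count: 9 + 6 + 20 + 3 + 5 = 43.
Total exposure: 7 + 6 + 7 + 4 + 2 = 26 days.
The Gamma prior is conjugate for the Poisson rate, so λ | data ~ Gamma(17+43, 2+26) = Gamma(60, 28).
Posterior mode = (α'−1)/β' = 59/28.

59/28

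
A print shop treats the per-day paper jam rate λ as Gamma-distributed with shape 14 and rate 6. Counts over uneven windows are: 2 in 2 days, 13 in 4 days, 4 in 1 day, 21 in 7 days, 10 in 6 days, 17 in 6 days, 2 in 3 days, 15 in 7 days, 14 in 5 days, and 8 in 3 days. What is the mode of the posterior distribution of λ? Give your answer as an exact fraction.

Total count: 2 + 13 + 4 + 21 + 10 + 17 + 2 + 15 + 14 + 8 = 106.
Total exposure: 2 + 4 + 1 + 7 + 6 + 6 + 3 + 7 + 5 + 3 = 44 days.
Conjugate update: add total count to the shape and total exposure to the rate, giving Gamma(120, 50).
Posterior mode = (α'−1)/β' = 119/50.

119/50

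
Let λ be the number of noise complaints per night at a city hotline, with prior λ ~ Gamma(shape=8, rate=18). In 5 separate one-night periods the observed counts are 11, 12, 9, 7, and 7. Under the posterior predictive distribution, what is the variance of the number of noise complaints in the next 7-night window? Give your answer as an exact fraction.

Total count: 11 + 12 + 9 + 7 + 7 = 46.
Total exposure: 5 nights.
Gamma(α, β) with Poisson data over total exposure Σt gives posterior Gamma(α+Σx, β+Σt) = Gamma(54, 23).
The posterior predictive for a window of length T is Negative Binomial with variance T·α'·(β'+T)/β'² = 7·54·30/529 = 11340/529.

11340/529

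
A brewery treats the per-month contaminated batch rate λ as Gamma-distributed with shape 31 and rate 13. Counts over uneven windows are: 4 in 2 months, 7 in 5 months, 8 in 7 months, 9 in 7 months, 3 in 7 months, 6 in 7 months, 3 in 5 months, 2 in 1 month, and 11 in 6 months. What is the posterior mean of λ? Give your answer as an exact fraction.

Total count: 4 + 7 + 8 + 9 + 3 + 6 + 3 + 2 + 11 = 53.
Total exposure: 2 + 5 + 7 + 7 + 7 + 7 + 5 + 1 + 6 = 47 months.
Posterior: α' = 31 + 53 = 84, β' = 13 + 47 = 60.
Posterior mean = α'/β' = 84/60 = 7/5.

7/5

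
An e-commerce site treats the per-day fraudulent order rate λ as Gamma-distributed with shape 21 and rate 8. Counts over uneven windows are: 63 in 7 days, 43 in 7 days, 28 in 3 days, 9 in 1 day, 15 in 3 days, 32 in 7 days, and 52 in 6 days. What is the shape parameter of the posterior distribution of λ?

Total count: 63 + 43 + 28 + 9 + 15 + 32 + 52 = 242.
Total exposure: 7 + 7 + 3 + 1 + 3 + 7 + 6 = 34 days.
The Gamma prior is conjugate for the Poisson rate, so λ | data ~ Gamma(21+242, 8+34) = Gamma(263, 42).

263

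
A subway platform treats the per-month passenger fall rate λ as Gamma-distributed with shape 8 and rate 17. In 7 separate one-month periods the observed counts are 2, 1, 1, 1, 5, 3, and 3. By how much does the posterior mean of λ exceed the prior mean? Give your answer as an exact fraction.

Total count: 2 + 1 + 1 + 1 + 5 + 3 + 3 = 16.
Total exposure: 7 months.
The Gamma prior is conjugate for the Poisson rate, so λ | data ~ Gamma(8+16, 17+7) = Gamma(24, 24).
Posterior mean = 24/24 = 1; prior mean = 8/17 = 8/17. Difference = 1 − 8/17 = 9/17.

9/17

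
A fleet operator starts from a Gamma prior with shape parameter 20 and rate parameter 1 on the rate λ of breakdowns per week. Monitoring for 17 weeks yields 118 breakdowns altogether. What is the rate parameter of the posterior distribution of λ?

Total count 118 over total exposure 17 weeks.
By Gamma–Poisson conjugacy, the posterior is Gamma(α + Σx, β + Σt) = Gamma(20 + 118, 1 + 17) = Gamma(138, 18).

18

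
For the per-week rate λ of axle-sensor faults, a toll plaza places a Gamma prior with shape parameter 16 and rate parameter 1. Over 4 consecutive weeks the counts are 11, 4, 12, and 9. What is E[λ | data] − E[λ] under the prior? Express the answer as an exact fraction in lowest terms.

Total count: 11 + 4 + 12 + 9 = 36.
Total exposure: 4 weeks.
By Gamma–Poisson conjugacy, the posterior is Gamma(α + Σx, β + Σt) = Gamma(16 + 36, 1 + 4) = Gamma(52, 5).
Posterior mean = 52/5 = 52/5; prior mean = 16/1 = 16. Difference = 52/5 − 16 = -28/5.

-28/5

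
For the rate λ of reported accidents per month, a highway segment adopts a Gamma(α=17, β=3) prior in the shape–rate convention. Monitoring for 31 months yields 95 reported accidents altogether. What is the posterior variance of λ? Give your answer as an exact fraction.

28/289

Total count 95 over total exposure 31 months.
Conjugate update: add total count to the shape and total exposure to the rate, giving Gamma(112, 34).
Posterior variance = α'/β'² = 112/1156 = 28/289.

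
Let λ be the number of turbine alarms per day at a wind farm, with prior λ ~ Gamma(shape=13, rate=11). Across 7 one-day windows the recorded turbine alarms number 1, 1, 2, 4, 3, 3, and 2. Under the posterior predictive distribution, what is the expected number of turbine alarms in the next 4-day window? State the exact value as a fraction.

Total count: 1 + 1 + 2 + 4 + 3 + 3 + 2 = 16.
Total exposure: 7 days.
The Gamma prior is conjugate for the Poisson rate, so λ | data ~ Gamma(13+16, 11+7) = Gamma(29, 18).
Predictive mean over a 4-day window = T·E[λ|data] = 4·29/18 = 58/9.

58/9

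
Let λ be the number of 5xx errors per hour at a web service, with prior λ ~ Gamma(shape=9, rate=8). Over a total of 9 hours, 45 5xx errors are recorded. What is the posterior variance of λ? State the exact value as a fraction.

Total count 45 over total exposure 9 hours.
The Gamma prior is conjugate for the Poisson rate, so λ | data ~ Gamma(9+45, 8+9) = Gamma(54, 17).
Posterior variance = α'/β'² = 54/289.

54/289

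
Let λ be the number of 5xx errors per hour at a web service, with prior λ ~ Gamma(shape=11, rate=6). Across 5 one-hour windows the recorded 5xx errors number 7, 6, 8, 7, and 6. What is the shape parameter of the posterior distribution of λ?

45

Total count: 7 + 6 + 8 + 7 + 6 = 34.
Total exposure: 5 hours.
By Gamma–Poisson conjugacy, the posterior is Gamma(α + Σx, β + Σt) = Gamma(11 + 34, 6 + 5) = Gamma(45, 11).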